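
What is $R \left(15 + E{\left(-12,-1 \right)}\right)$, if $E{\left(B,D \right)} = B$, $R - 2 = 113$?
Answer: $345$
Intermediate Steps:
$R = 115$ ($R = 2 + 113 = 115$)
$R \left(15 + E{\left(-12,-1 \right)}\right) = 115 \left(15 - 12\right) = 115 \cdot 3 = 345$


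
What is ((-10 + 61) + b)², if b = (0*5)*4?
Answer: 2601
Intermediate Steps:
b = 0 (b = 0*4 = 0)
((-10 + 61) + b)² = ((-10 + 61) + 0)² = (51 + 0)² = 51² = 2601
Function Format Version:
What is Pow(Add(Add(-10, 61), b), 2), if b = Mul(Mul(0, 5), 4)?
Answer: 2601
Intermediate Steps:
b = 0 (b = Mul(0, 4) = 0)
Pow(Add(Add(-10, 61), b), 2) = Pow(Add(Add(-10, 61), 0), 2) = Pow(Add(51, 0), 2) = Pow(51, 2) = 2601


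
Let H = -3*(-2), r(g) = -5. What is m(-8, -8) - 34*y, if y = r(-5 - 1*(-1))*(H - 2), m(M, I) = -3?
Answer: 677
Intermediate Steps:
H = 6
y = -20 (y = -5*(6 - 2) = -5*4 = -20)
m(-8, -8) - 34*y = -3 - 34*(-20) = -3 + 680 = 677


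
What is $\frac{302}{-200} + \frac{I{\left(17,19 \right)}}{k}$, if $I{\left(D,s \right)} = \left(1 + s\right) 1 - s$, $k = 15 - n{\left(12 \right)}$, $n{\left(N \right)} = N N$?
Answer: $- \frac{19579}{12900} \approx -1.5178$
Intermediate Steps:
$n{\left(N \right)} = N^{2}$
$k = -129$ ($k = 15 - 12^{2} = 15 - 144 = -129$)
$I{\left(D,s \right)} = 1$ ($I{\left(D,s \right)} = \left(1 + s\right) - s = 1$)
$\frac{302}{-200} + \frac{I{\left(17,19 \right)}}{k} = \frac{302}{-200} + 1 \frac{1}{-129} = 302 \left(- \frac{1}{200}\right) + 1 \left(- \frac{1}{129}\right) = - \frac{151}{100} - \frac{1}{129} = - \frac{19579}{12900}$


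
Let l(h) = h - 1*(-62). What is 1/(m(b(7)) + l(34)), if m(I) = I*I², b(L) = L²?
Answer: 1/117745 ≈ 8.4929e-6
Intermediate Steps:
l(h) = 62 + h (l(h) = h + 62 = 62 + h)
m(I) = I³
1/(m(b(7)) + l(34)) = 1/((7²)³ + (62 + 34)) = 1/(49³ + 96) = 1/(117649 + 96) = 1/117745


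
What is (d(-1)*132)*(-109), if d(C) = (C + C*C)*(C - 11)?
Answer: 0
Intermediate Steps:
d(C) = (-11 + C)*(C + C²) (d(C) = (C + C²)*(-11 + C) = (-11 + C)*(C + C²))
(d(-1)*132)*(-109) = (-(-11 + (-1)² - 10*(-1))*132)*(-109) = (-(-11 + 1 + 10)*132)*(-109) = (-1*0*132)*(-109) = (0*132)*(-109) = 0*(-109) = 0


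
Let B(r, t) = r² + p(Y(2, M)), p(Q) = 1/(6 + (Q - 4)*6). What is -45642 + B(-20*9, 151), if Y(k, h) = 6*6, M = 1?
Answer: -2621915/198 ≈ -13242.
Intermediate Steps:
Y(k, h) = 36
p(Q) = 1/(-18 + 6*Q) (p(Q) = 1/(6 + (-4 + Q)*6) = 1/(6 + (-24 + 6*Q)) = 1/(-18 + 6*Q))
B(r, t) = 1/198 + r² (B(r, t) = r² + 1/(6*(-3 + 36)) = r² + (⅙)/33 = r² + (⅙)*(1/33) = r² + 1/198 = 1/198 + r²)
-45642 + B(-20*9, 151) = -45642 + (1/198 + (-20*9)²) = -45642 + (1/198 + (-180)²) = -45642 + (1/198 + 32400) = -45642 + 6415201/198 = -2621915/198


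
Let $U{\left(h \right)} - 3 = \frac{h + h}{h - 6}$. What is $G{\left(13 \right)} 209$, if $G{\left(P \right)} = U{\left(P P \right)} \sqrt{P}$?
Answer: $\frac{172843 \sqrt{13}}{163} \approx 3823.3$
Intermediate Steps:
$U{\left(h \right)} = 3 + \frac{2 h}{-6 + h}$ ($U{\left(h \right)} = 3 + \frac{h + h}{h - 6} = 3 + \frac{2 h}{-6 + h}$)
$G{\left(P \right)} = \frac{\sqrt{P} \left(-18 + 5 P^{2}\right)}{-6 + P^{2}}$ ($G{\left(P \right)} = \frac{-18 + 5 P P}{-6 + P P} \sqrt{P} = \frac{-18 + 5 P^{2}}{-6 + P^{2}} \sqrt{P} = \frac{\sqrt{P} \left(-18 + 5 P^{2}\right)}{-6 + P^{2}}$)
$G{\left(13 \right)} 209 = \frac{\sqrt{13} \left(-18 + 5 \cdot 13^{2}\right)}{-6 + 13^{2}} \cdot 209 = \frac{\sqrt{13} \left(-18 + 5 \cdot 169\right)}{-6 + 169} \cdot 209 = \frac{\sqrt{13} \left(-18 + 845\right)}{163} \cdot 209 = \sqrt{13} \cdot \frac{1}{163} \cdot 827 \cdot 209 = \frac{827 \sqrt{13}}{163} \cdot 209 = \frac{172843 \sqrt{13}}{163}$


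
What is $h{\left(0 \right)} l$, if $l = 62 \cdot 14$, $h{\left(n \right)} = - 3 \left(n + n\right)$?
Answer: $0$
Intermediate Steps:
$h{\left(n \right)} = - 6 n$ ($h{\left(n \right)} = - 3 \cdot 2 n = - 6 n$)
$l = 868$
$h{\left(0 \right)} l = \left(-6\right) 0 \cdot 868 = 0 \cdot 868 = 0$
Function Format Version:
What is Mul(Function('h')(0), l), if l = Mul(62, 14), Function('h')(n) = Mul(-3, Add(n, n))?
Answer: 0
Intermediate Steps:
Function('h')(n) = Mul(-6, n) (Function('h')(n) = Mul(-3, Mul(2, n)) = Mul(-6, n))
l = 868
Mul(Function('h')(0), l) = Mul(Mul(-6, 0), 868) = Mul(0, 868) = 0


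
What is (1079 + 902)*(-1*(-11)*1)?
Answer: 21791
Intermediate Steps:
(1079 + 902)*(-1*(-11)*1) = 1981*(11*1) = 1981*11 = 21791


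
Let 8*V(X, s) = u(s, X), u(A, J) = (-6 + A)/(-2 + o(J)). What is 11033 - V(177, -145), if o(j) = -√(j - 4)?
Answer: 7458459/676 - 151*√173/1352 ≈ 11032.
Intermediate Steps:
o(j) = -√(-4 + j)
u(A, J) = (-6 + A)/(-2 - √(-4 + J))
V(X, s) = (6 - s)/(8*(2 + √(-4 + X))) (V(X, s) = ((6 - s)/(2 + √(-4 + X)))/8 = (6 - s)/(8*(2 + √(-4 + X))))
11033 - V(177, -145) = 11033 - (6 - 1*(-145))/(8*(2 + √(-4 + 177))) = 11033 - (6 + 145)/(8*(2 + √173)) = 11033 - 151/(8*(2 + √173))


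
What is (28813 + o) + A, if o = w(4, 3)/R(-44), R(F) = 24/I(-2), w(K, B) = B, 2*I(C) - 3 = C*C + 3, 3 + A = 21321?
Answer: 401053/8 ≈ 50132.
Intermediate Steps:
A = 21318 (A = -3 + 21321 = 21318)
I(C) = 3 + C**2/2 (I(C) = 3/2 + (C*C + 3)/2 = 3/2 + (C**2 + 3)/2 = 3/2 + (3 + C**2)/2 = 3/2 + (3/2 + C**2/2) = 3 + C**2/2)
R(F) = 24/5 (R(F) = 24/(3 + (1/2)*(-2)**2) = 24/(3 + (1/2)*4) = 24/(3 + 2) = 24/5)
o = 5/8 (o = 3/(24/5) = 3*(5/24) = 5/8 ≈ 0.62500)
(28813 + o) + A = (28813 + 5/8) + 21318 = 230509/8 + 21318 = 401053/8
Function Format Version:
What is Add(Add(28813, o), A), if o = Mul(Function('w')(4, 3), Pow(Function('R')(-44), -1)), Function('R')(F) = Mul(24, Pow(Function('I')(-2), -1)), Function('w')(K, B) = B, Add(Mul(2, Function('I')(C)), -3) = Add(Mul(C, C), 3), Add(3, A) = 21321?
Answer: Rational(401053, 8) ≈ 50132.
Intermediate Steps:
A = 21318 (A = Add(-3, 21321) = 21318)
Function('I')(C) = Add(3, Mul(Rational(1, 2), Pow(C, 2))) (Function('I')(C) = Add(Rational(3, 2), Mul(Rational(1, 2), Add(Mul(C, C), 3))) = Add(Rational(3, 2), Mul(Rational(1, 2), Add(Pow(C, 2), 3))) = Add(Rational(3, 2), Mul(Rational(1, 2), Add(3, Pow(C, 2)))) = Add(Rational(3, 2), Add(Rational(3, 2), Mul(Rational(1, 2), Pow(C, 2)))) = Add(3, Mul(Rational(1, 2), Pow(C, 2))))
Function('R')(F) = Rational(24, 5) (Function('R')(F) = Mul(24, Pow(Add(3, Mul(Rational(1, 2), Pow(-2, 2))), -1)) = Mul(24, Pow(Add(3, Mul(Rational(1, 2), 4)), -1)) = Mul(24, Pow(Add(3, 2), -1)) = Mul(24, Pow(5, -1)) = Mul(24, Rational(1, 5)) = Rational(24, 5))
o = Rational(5, 8) (o = Mul(3, Pow(Rational(24, 5), -1)) = Mul(3, Rational(5, 24)) = Rational(5, 8) ≈ 0.62500)
Add(Add(28813, o), A) = Add(Add(28813, Rational(5, 8)), 21318) = Add(Rational(230509, 8), 21318) = Rational(401053, 8)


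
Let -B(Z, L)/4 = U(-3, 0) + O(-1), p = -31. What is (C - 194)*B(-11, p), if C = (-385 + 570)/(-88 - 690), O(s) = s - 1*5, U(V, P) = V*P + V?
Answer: -2720106/389 ≈ -6992.6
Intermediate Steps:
U(V, P) = V + P*V (U(V, P) = P*V + V = V + P*V)
O(s) = -5 + s (O(s) = s - 5 = -5 + s)
B(Z, L) = 36 (B(Z, L) = -4*(-3*(1 + 0) + (-5 - 1)) = -4*(-3*1 - 6) = -4*(-3 - 6) = -4*(-9) = 36)
C = -185/778 (C = 185/(-778) = 185*(-1/778) = -185/778 ≈ -0.23779)
(C - 194)*B(-11, p) = (-185/778 - 194)*36 = -151117/778*36 = -2720106/389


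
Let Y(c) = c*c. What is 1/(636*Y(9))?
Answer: 1/51516 ≈ 1.9411e-5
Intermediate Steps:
Y(c) = c²
1/(636*Y(9)) = 1/(636*9²) = 1/(636*81) = 1/51516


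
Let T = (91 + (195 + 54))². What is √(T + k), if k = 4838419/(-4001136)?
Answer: √115664460175555851/1000284 ≈ 340.00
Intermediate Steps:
T = 115600 (T = (91 + 249)² = 340² = 115600)
k = -4838419/4001136 (k = 4838419*(-1/4001136) = -4838419/4001136 ≈ -1.2093)
√(T + k) = √(115600 - 4838419/4001136) = √(462526483181/4001136) = √115664460175555851/1000284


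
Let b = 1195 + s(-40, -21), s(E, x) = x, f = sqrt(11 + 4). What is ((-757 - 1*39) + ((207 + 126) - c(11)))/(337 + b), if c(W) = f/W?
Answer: -463/1511 - sqrt(15)/16621 ≈ -0.30665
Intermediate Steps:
f = sqrt(15) ≈ 3.8730
c(W) = sqrt(15)/W
b = 1174 (b = 1195 - 21 = 1174)
((-757 - 1*39) + ((207 + 126) - c(11)))/(337 + b) = ((-757 - 1*39) + ((207 + 126) - sqrt(15)/11))/(337 + 1174) = ((-757 - 39) + (333 - sqrt(15)/11))/1511 = (-796 + (333 - sqrt(15)/11))*(1/1511) = (-463 - sqrt(15)/11)*(1/1511) = -463/1511 - sqrt(15)/16621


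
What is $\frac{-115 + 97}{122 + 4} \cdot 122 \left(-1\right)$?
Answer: $\frac{122}{7} \approx 17.429$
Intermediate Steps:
$\frac{-115 + 97}{122 + 4} \cdot 122 \left(-1\right) = - \frac{18}{126} \left(-122\right) = \left(-18\right) \frac{1}{126} \left(-122\right) = \left(- \frac{1}{7}\right) \left(-122\right) = \frac{122}{7}$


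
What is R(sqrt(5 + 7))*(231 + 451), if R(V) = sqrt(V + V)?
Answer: 1364*3**(1/4) ≈ 1795.1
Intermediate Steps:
R(V) = sqrt(2)*sqrt(V) (R(V) = sqrt(2*V) = sqrt(2)*sqrt(V))
R(sqrt(5 + 7))*(231 + 451) = (sqrt(2)*sqrt(sqrt(5 + 7)))*(231 + 451) = (sqrt(2)*sqrt(sqrt(12)))*682 = (sqrt(2)*sqrt(2*sqrt(3)))*682 = (sqrt(2)*(sqrt(2)*3**(1/4)))*682 = (2*3**(1/4))*682 = 1364*3**(1/4)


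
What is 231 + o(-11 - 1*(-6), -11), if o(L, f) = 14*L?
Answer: 161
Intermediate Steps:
231 + o(-11 - 1*(-6), -11) = 231 + 14*(-11 - 1*(-6)) = 231 + 14*(-11 + 6) = 231 + 14*(-5) = 231 - 70 = 161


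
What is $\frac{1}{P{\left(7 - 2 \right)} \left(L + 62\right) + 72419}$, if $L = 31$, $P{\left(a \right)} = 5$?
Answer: $\frac{1}{72884} \approx 1.372 \cdot 10^{-5}$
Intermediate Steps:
$\frac{1}{P{\left(7 - 2 \right)} \left(L + 62\right) + 72419} = \frac{1}{5 \left(31 + 62\right) + 72419} = \frac{1}{5 \cdot 93 + 72419} = \frac{1}{465 + 72419} = \frac{1}{72884}$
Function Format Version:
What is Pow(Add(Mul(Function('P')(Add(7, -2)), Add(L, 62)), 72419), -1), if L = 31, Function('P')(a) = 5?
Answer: Rational(1, 72884) ≈ 1.3720e-5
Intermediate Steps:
Pow(Add(Mul(Function('P')(Add(7, -2)), Add(L, 62)), 72419), -1) = Pow(Add(Mul(5, Add(31, 62)), 72419), -1) = Pow(Add(Mul(5, 93), 72419), -1) = Pow(Add(465, 72419), -1) = Pow(72884, -1) = Rational(1, 72884)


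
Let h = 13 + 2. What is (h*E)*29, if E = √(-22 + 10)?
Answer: 870*I*√3 ≈ 1506.9*I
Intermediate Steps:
h = 15
E = 2*I*√3 (E = √(-12) = 2*I*√3 ≈ 3.4641*I)
(h*E)*29 = (15*(2*I*√3))*29 = (30*I*√3)*29 = 870*I*√3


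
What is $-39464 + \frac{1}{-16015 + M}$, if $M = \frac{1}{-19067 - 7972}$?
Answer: $- \frac{17089079608943}{433029586} \approx -39464.0$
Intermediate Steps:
$M = - \frac{1}{27039}$ ($M = \frac{1}{-27039} = - \frac{1}{27039} \approx -3.6984 \cdot 10^{-5}$)
$-39464 + \frac{1}{-16015 + M} = -39464 + \frac{1}{-16015 - \frac{1}{27039}} = -39464 + \frac{1}{- \frac{433029586}{27039}} = -39464 - \frac{27039}{433029586} = - \frac{17089079608943}{433029586}$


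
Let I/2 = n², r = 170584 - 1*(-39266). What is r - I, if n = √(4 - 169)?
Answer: 210180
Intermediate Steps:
n = I*√165 (n = √(-165) = I*√165 ≈ 12.845*I)
r = 209850 (r = 170584 + 39266 = 209850)
I = -330 (I = 2*(I*√165)² = 2*(-165) = -330)
r - I = 209850 - 1*(-330) = 209850 + 330 = 210180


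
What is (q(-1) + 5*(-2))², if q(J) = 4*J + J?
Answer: 225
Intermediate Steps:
q(J) = 5*J
(q(-1) + 5*(-2))² = (5*(-1) + 5*(-2))² = (-5 - 10)² = (-15)² = 225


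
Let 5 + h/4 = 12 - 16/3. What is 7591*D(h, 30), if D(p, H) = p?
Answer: 151820/3 ≈ 50607.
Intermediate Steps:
h = 20/3 (h = -20 + 4*(12 - 16/3) = -20 + 4*(20/3) = -20 + 80/3 = 20/3 ≈ 6.6667)
7591*D(h, 30) = 7591*(20/3) = 151820/3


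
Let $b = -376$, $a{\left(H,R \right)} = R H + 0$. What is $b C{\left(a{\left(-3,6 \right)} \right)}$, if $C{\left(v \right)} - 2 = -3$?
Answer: $376$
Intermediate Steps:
$a{\left(H,R \right)} = H R$ ($a{\left(H,R \right)} = H R + 0 = H R$)
$C{\left(v \right)} = -1$ ($C{\left(v \right)} = 2 - 3 = -1$)
$b C{\left(a{\left(-3,6 \right)} \right)} = \left(-376\right) \left(-1\right) = 376$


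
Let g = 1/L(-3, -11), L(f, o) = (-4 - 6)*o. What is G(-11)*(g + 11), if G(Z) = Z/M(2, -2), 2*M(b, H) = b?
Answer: -1211/10 ≈ -121.10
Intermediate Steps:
L(f, o) = -10*o
M(b, H) = b/2
g = 1/110 (g = 1/(-10*(-11)) = 1/110 ≈ 0.0090909)
G(Z) = Z (G(Z) = Z/(((1/2)*2)) = Z/1 = Z*1 = Z)
G(-11)*(g + 11) = -11*(1/110 + 11) = -11*1211/110 = -1211/10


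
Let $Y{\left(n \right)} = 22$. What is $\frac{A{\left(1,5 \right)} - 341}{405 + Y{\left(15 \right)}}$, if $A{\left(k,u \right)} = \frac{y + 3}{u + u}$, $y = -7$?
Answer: $- \frac{1707}{2135} \approx -0.79953$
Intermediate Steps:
$A{\left(k,u \right)} = - \frac{2}{u}$ ($A{\left(k,u \right)} = \frac{-7 + 3}{u + u} = - \frac{4}{2 u} = - 4 \frac{1}{2 u} = - \frac{2}{u}$)
$\frac{A{\left(1,5 \right)} - 341}{405 + Y{\left(15 \right)}} = \frac{- \frac{2}{5} - 341}{405 + 22} = \frac{\left(-2\right) \frac{1}{5} - 341}{427} = \left(- \frac{2}{5} - 341\right) \frac{1}{427} = \left(- \frac{1707}{5}\right) \frac{1}{427} = - \frac{1707}{2135}$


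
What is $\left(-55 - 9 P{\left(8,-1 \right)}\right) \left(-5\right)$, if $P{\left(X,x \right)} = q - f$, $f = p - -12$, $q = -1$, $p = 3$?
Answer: $-445$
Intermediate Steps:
$f = 15$ ($f = 3 - -12 = 3 + 12 = 15$)
$P{\left(X,x \right)} = -16$ ($P{\left(X,x \right)} = -1 - 15 = -16$)
$\left(-55 - 9 P{\left(8,-1 \right)}\right) \left(-5\right) = \left(-55 - -144\right) \left(-5\right) = \left(-55 + 144\right) \left(-5\right) = 89 \left(-5\right) = -445$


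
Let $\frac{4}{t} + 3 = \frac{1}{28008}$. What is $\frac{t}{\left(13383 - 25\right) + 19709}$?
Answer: $- \frac{112032}{2778388541} \approx -4.0323 \cdot 10^{-5}$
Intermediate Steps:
$t = - \frac{112032}{84023}$ ($t = \frac{4}{-3 + \frac{1}{28008}} = \frac{4}{- \frac{84023}{28008}} = 4 \left(- \frac{28008}{84023}\right) = - \frac{112032}{84023} \approx -1.3333$)
$\frac{t}{\left(13383 - 25\right) + 19709} = - \frac{112032}{84023 \left(\left(13383 - 25\right) + 19709\right)} = - \frac{112032}{84023 \left(13358 + 19709\right)} = - \frac{112032}{84023 \cdot 33067} = \left(- \frac{112032}{84023}\right) \frac{1}{33067} = - \frac{112032}{2778388541}$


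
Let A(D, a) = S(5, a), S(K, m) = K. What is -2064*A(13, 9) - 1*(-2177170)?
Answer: 2166850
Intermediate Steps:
A(D, a) = 5
-2064*A(13, 9) - 1*(-2177170) = -2064*5 - 1*(-2177170) = -10320 + 2177170 = 2166850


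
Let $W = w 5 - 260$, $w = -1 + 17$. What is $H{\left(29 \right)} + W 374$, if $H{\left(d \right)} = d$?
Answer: $-67291$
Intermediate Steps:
$w = 16$
$W = -180$ ($W = 16 \cdot 5 - 260 = 80 - 260 = -180$)
$H{\left(29 \right)} + W 374 = 29 - 67320 = -67291$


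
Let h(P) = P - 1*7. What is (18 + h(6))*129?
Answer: 2193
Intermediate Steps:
h(P) = -7 + P (h(P) = P - 7 = -7 + P)
(18 + h(6))*129 = (18 + (-7 + 6))*129 = (18 - 1)*129 = 17*129 = 2193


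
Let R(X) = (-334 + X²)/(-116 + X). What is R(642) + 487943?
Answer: 128534924/263 ≈ 4.8873e+5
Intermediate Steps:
R(X) = (-334 + X²)/(-116 + X)
R(642) + 487943 = (-334 + 642²)/(-116 + 642) + 487943 = (-334 + 412164)/526 + 487943 = (1/526)*411830 + 487943 = 205915/263 + 487943 = 128534924/263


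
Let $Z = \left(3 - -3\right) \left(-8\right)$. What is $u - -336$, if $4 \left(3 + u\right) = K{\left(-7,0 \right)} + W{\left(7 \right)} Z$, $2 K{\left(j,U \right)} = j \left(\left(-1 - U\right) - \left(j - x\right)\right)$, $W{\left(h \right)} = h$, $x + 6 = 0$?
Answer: $249$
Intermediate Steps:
$x = -6$ ($x = -6 + 0 = -6$)
$K{\left(j,U \right)} = \frac{j \left(-7 - U - j\right)}{2}$ ($K{\left(j,U \right)} = \frac{j \left(\left(-1 - U\right) - \left(6 + j\right)\right)}{2} = \frac{j \left(-7 - U - j\right)}{2}$)
$Z = -48$ ($Z = \left(3 + 3\right) \left(-8\right) = 6 \left(-8\right) = -48$)
$u = -87$ ($u = -3 + \frac{\left(- \frac{1}{2}\right) \left(-7\right) \left(7 + 0 - 7\right) + 7 \left(-48\right)}{4} = -3 + \frac{\left(- \frac{1}{2}\right) \left(-7\right) 0 - 336}{4} = -3 + \frac{0 - 336}{4} = -3 + \frac{1}{4} \left(-336\right) = -3 - 84 = -87$)
$u - -336 = -87 - -336 = -87 + 336 = 249$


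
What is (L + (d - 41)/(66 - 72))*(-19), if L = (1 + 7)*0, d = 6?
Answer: -665/6 ≈ -110.83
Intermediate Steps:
L = 0 (L = 8*0 = 0)
(L + (d - 41)/(66 - 72))*(-19) = (0 + (6 - 41)/(66 - 72))*(-19) = (0 - 35/(-6))*(-19) = (0 - 35*(-1/6))*(-19) = (0 + 35/6)*(-19) = (35/6)*(-19) = -665/6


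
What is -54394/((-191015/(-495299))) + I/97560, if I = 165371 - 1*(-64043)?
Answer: -52566976043963/372708468 ≈ -1.4104e+5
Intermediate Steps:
I = 229414 (I = 165371 + 64043 = 229414)
-54394/((-191015/(-495299))) + I/97560 = -54394/((-191015/(-495299))) + 229414/97560 = -54394/((-191015*(-1/495299))) + 229414*(1/97560) = -54394/191015/495299 + 114707/48780 = -54394*495299/191015 + 114707/48780 = -26941293806/191015 + 114707/48780 = -52566976043963/372708468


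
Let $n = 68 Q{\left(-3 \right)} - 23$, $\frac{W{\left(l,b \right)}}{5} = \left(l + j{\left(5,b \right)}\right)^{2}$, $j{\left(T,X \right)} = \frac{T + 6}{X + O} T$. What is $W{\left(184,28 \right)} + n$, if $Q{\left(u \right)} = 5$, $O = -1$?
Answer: $\frac{126383738}{729} \approx 1.7337 \cdot 10^{5}$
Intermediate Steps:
$j{\left(T,X \right)} = \frac{T \left(6 + T\right)}{-1 + X}$ ($j{\left(T,X \right)} = \frac{T + 6}{X - 1} T = \frac{6 + T}{-1 + X} T = \frac{T \left(6 + T\right)}{-1 + X}$)
$W{\left(l,b \right)} = 5 \left(l + \frac{55}{-1 + b}\right)^{2}$ ($W{\left(l,b \right)} = 5 \left(l + \frac{5 \left(6 + 5\right)}{-1 + b}\right)^{2} = 5 \left(l + 5 \frac{1}{-1 + b} 11\right)^{2} = 5 \left(l + \frac{55}{-1 + b}\right)^{2}$)
$n = 317$ ($n = 68 \cdot 5 - 23 = 340 - 23 = 317$)
$W{\left(184,28 \right)} + n = \frac{5 \left(55 + 184 \left(-1 + 28\right)\right)^{2}}{\left(-1 + 28\right)^{2}} + 317 = \frac{5 \left(55 + 184 \cdot 27\right)^{2}}{729} + 317 = 5 \cdot \frac{1}{729} \left(55 + 4968\right)^{2} + 317 = 5 \cdot \frac{1}{729} \cdot 5023^{2} + 317 = 5 \cdot \frac{1}{729} \cdot 25230529 + 317 = \frac{126152645}{729} + 317 = \frac{126383738}{729}$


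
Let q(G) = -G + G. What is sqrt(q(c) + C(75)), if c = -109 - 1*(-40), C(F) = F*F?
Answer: 75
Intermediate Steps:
C(F) = F**2
c = -69 (c = -109 + 40 = -69)
q(G) = 0
sqrt(q(c) + C(75)) = sqrt(0 + 75**2) = sqrt(0 + 5625) = sqrt(5625) = 75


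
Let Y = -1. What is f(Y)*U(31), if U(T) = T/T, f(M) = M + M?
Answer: -2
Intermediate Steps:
f(M) = 2*M
U(T) = 1
f(Y)*U(31) = (2*(-1))*1 = -2*1 = -2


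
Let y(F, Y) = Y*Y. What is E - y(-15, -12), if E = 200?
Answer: 56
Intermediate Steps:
y(F, Y) = Y²
E - y(-15, -12) = 200 - 1*(-12)² = 200 - 1*144 = 200 - 144 = 56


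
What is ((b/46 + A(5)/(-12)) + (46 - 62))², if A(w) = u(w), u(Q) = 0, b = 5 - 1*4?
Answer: 540225/2116 ≈ 255.30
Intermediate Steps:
b = 1 (b = 5 - 4 = 1)
A(w) = 0
((b/46 + A(5)/(-12)) + (46 - 62))² = ((1/46 + 0/(-12)) + (46 - 62))² = ((1*(1/46) + 0*(-1/12)) - 16)² = ((1/46 + 0) - 16)² = (1/46 - 16)² = (-735/46)² = 540225/2116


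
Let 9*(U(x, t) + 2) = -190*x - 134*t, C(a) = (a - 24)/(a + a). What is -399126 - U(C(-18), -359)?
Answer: -10920001/27 ≈ -4.0444e+5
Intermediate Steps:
C(a) = (-24 + a)/(2*a) (C(a) = (-24 + a)/((2*a)) = (-24 + a)*(1/(2*a)) = (-24 + a)/(2*a))
U(x, t) = -2 - 190*x/9 - 134*t/9 (U(x, t) = -2 + (-190*x - 134*t)/9 = -2 + (-190*x/9 - 134*t/9) = -2 - 190*x/9 - 134*t/9)
-399126 - U(C(-18), -359) = -399126 - (-2 - 95*(-24 - 18)/(9*(-18)) - 134/9*(-359)) = -399126 - (-2 - 95*(-1)*(-42)/(9*18) + 48106/9) = -399126 - (-2 - 190/9*7/6 + 48106/9) = -399126 - (-2 - 665/27 + 48106/9) = -399126 - 1*143599/27 = -399126 - 143599/27 = -10920001/27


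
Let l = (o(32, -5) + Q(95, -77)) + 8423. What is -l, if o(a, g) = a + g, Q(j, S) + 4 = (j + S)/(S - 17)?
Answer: -396953/47 ≈ -8445.8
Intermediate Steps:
Q(j, S) = -4 + (S + j)/(-17 + S) (Q(j, S) = -4 + (j + S)/(S - 17) = -4 + (S + j)/(-17 + S))
l = 396953/47 (l = ((32 - 5) + (68 + 95 - 3*(-77))/(-17 - 77)) + 8423 = (27 + (68 + 95 + 231)/(-94)) + 8423 = (27 - 1/94*394) + 8423 = (27 - 197/47) + 8423 = 1072/47 + 8423 = 396953/47 ≈ 8445.8)
-l = -1*396953/47 = -396953/47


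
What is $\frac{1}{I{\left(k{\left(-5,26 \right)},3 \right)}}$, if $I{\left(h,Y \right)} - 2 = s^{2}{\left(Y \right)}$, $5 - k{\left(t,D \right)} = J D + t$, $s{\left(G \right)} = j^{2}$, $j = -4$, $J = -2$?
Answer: $\frac{1}{258} \approx 0.003876$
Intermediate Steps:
$s{\left(G \right)} = 16$ ($s{\left(G \right)} = \left(-4\right)^{2} = 16$)
$k{\left(t,D \right)} = 5 - t + 2 D$ ($k{\left(t,D \right)} = 5 - \left(- 2 D + t\right) = 5 - \left(t - 2 D\right) = 5 + \left(- t + 2 D\right) = 5 - t + 2 D$)
$I{\left(h,Y \right)} = 258$ ($I{\left(h,Y \right)} = 2 + 16^{2} = 2 + 256 = 258$)
$\frac{1}{I{\left(k{\left(-5,26 \right)},3 \right)}} = \frac{1}{258}$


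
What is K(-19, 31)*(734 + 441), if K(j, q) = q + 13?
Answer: 51700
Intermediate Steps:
K(j, q) = 13 + q
K(-19, 31)*(734 + 441) = (13 + 31)*(734 + 441) = 44*1175 = 51700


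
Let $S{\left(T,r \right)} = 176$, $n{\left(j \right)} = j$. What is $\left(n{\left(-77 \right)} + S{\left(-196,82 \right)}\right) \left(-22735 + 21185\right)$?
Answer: $-153450$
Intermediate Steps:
$\left(n{\left(-77 \right)} + S{\left(-196,82 \right)}\right) \left(-22735 + 21185\right) = \left(-77 + 176\right) \left(-22735 + 21185\right) = 99 \left(-1550\right) = -153450$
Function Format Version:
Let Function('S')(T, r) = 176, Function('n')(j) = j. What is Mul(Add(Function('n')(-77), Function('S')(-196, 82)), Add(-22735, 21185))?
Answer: -153450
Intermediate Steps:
Mul(Add(Function('n')(-77), Function('S')(-196, 82)), Add(-22735, 21185)) = Mul(Add(-77, 176), Add(-22735, 21185)) = Mul(99, -1550) = -153450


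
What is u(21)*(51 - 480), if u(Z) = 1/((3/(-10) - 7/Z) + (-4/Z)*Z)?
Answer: 12870/139 ≈ 92.590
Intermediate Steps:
u(Z) = 1/(-43/10 - 7/Z) (u(Z) = 1/((3*(-⅒) - 7/Z) - 4) = 1/((-3/10 - 7/Z) - 4) = 1/(-43/10 - 7/Z))
u(21)*(51 - 480) = (-10*21/(70 + 43*21))*(51 - 480) = -10*21/(70 + 903)*(-429) = -10*21/973*(-429) = -10*21*1/973*(-429) = -30/139*(-429) = 12870/139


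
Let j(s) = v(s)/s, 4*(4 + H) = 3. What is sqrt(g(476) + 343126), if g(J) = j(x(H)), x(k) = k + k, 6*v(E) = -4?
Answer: sqrt(521894802)/39 ≈ 585.77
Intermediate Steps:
H = -13/4 (H = -4 + (1/4)*3 = -4 + 3/4 = -13/4 ≈ -3.2500)
v(E) = -2/3 (v(E) = (1/6)*(-4) = -2/3)
x(k) = 2*k
j(s) = -2/(3*s)
g(J) = 4/39 (g(J) = -2/(3*(2*(-13/4))) = -2/(3*(-13/2)) = -2/3*(-2/13) = 4/39)
sqrt(g(476) + 343126) = sqrt(4/39 + 343126) = sqrt(13381918/39) = sqrt(521894802)/39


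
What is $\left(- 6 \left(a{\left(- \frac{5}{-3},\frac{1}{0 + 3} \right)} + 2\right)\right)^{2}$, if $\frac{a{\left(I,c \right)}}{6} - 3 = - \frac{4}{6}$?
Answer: $9216$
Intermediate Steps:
$a{\left(I,c \right)} = 14$ ($a{\left(I,c \right)} = 18 + 6 \left(- \frac{4}{6}\right) = 18 + 6 \left(\left(-4\right) \frac{1}{6}\right) = 18 + 6 \left(- \frac{2}{3}\right) = 18 - 4 = 14$)
$\left(- 6 \left(a{\left(- \frac{5}{-3},\frac{1}{0 + 3} \right)} + 2\right)\right)^{2} = \left(- 6 \left(14 + 2\right)\right)^{2} = \left(\left(-6\right) 16\right)^{2} = \left(-96\right)^{2} = 9216$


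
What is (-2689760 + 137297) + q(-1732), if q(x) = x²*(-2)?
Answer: -8552111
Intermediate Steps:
q(x) = -2*x²
(-2689760 + 137297) + q(-1732) = (-2689760 + 137297) - 2*(-1732)² = -2552463 - 2*2999824 = -2552463 - 5999648 = -8552111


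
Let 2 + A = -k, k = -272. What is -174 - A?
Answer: -444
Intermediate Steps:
A = 270 (A = -2 - 1*(-272) = -2 + 272 = 270)
-174 - A = -174 - 1*270 = -174 - 270 = -444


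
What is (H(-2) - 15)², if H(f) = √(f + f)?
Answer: 221 - 60*I ≈ 221.0 - 60.0*I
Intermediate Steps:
H(f) = √2*√f (H(f) = √(2*f) = √2*√f)
(H(-2) - 15)² = (√2*√(-2) - 15)² = (√2*(I*√2) - 15)² = (2*I - 15)² = (-15 + 2*I)²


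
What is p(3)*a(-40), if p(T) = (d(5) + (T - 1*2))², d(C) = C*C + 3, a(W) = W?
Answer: -33640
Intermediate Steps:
d(C) = 3 + C² (d(C) = C² + 3 = 3 + C²)
p(T) = (26 + T)² (p(T) = ((3 + 5²) + (T - 1*2))² = ((3 + 25) + (T - 2))² = (28 + (-2 + T))² = (26 + T)²)
p(3)*a(-40) = (26 + 3)²*(-40) = 29²*(-40) = 841*(-40) = -33640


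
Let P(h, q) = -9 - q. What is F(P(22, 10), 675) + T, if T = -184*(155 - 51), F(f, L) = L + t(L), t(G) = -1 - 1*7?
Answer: -18469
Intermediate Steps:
t(G) = -8 (t(G) = -1 - 7 = -8)
F(f, L) = -8 + L (F(f, L) = L - 8 = -8 + L)
T = -19136 (T = -184*104 = -19136)
F(P(22, 10), 675) + T = (-8 + 675) - 19136 = 667 - 19136 = -18469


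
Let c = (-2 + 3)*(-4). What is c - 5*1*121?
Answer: -609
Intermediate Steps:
c = -4 (c = 1*(-4) = -4)
c - 5*1*121 = -4 - 5*1*121 = -4 - 5*121 = -4 - 605 = -609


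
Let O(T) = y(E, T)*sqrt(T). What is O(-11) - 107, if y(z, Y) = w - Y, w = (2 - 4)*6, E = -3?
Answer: -107 - I*sqrt(11) ≈ -107.0 - 3.3166*I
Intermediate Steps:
w = -12 (w = -2*6 = -12)
y(z, Y) = -12 - Y
O(T) = sqrt(T)*(-12 - T) (O(T) = (-12 - T)*sqrt(T) = sqrt(T)*(-12 - T))
O(-11) - 107 = sqrt(-11)*(-12 - 1*(-11)) - 107 = (I*sqrt(11))*(-12 + 11) - 107 = (I*sqrt(11))*(-1) - 107 = -I*sqrt(11) - 107 = -107 - I*sqrt(11)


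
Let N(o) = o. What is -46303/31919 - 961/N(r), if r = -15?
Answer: 29979614/478785 ≈ 62.616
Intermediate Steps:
-46303/31919 - 961/N(r) = -46303/31919 - 961/(-15) = -46303*1/31919 - 961*(-1/15) = -46303/31919 + 961/15 = 29979614/478785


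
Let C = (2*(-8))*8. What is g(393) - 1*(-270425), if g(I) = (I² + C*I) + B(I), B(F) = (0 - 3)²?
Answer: 374579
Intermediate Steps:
B(F) = 9 (B(F) = (-3)² = 9)
C = -128 (C = -16*8 = -128)
g(I) = 9 + I² - 128*I (g(I) = (I² - 128*I) + 9 = 9 + I² - 128*I)
g(393) - 1*(-270425) = (9 + 393² - 128*393) - 1*(-270425) = (9 + 154449 - 50304) + 270425 = 104154 + 270425 = 374579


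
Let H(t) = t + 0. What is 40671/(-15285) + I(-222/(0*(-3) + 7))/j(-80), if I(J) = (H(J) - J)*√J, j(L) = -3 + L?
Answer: -13557/5095 ≈ -2.6608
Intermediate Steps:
H(t) = t
I(J) = 0 (I(J) = (J - J)*√J = 0*√J = 0)
40671/(-15285) + I(-222/(0*(-3) + 7))/j(-80) = 40671/(-15285) + 0/(-3 - 80) = 40671*(-1/15285) + 0/(-83) = -13557/5095 + 0*(-1/83) = -13557/5095 + 0 = -13557/5095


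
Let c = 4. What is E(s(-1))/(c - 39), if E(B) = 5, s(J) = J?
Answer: -⅐ ≈ -0.14286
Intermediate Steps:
E(s(-1))/(c - 39) = 5/(4 - 39) = 5/(-35) = 5*(-1/35) = -⅐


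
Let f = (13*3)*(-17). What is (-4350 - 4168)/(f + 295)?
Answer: 4259/184 ≈ 23.147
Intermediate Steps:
f = -663 (f = 39*(-17) = -663)
(-4350 - 4168)/(f + 295) = (-4350 - 4168)/(-663 + 295) = -8518/(-368) = -8518*(-1/368) = 4259/184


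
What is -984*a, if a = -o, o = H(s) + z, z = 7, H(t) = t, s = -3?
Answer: 3936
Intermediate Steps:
o = 4 (o = -3 + 7 = 4)
a = -4 (a = -1*4 = -4)
-984*a = -984*(-4) = 3936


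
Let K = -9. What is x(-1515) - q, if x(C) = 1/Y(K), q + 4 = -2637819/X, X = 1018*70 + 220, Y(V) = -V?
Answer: 26385131/643320 ≈ 41.014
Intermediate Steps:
X = 71480 (X = 71260 + 220 = 71480)
q = -2923739/71480 (q = -4 - 2637819/71480 = -2923739/71480 ≈ -40.903)
x(C) = 1/9 (x(C) = 1/(-1*(-9)) = 1/9)
x(-1515) - q = 1/9 - 1*(-2923739/71480) = 1/9 + 2923739/71480 = 26385131/643320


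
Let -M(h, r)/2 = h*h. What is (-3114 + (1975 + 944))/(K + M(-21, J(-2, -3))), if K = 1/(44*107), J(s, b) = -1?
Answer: 183612/830491 ≈ 0.22109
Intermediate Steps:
M(h, r) = -2*h**2 (M(h, r) = -2*h*h = -2*h**2)
K = 1/4708 ≈ 0.00021240
(-3114 + (1975 + 944))/(K + M(-21, J(-2, -3))) = (-3114 + (1975 + 944))/(1/4708 - 2*(-21)**2) = (-3114 + 2919)/(1/4708 - 2*441) = -195/(1/4708 - 882) = -195/(-4152455/4708) = -195*(-4708/4152455) = 183612/830491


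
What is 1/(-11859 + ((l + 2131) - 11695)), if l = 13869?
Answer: -1/7554 ≈ -0.00013238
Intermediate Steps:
1/(-11859 + ((l + 2131) - 11695)) = 1/(-11859 + ((13869 + 2131) - 11695)) = 1/(-11859 + (16000 - 11695)) = 1/(-11859 + 4305) = 1/(-7554) = -1/7554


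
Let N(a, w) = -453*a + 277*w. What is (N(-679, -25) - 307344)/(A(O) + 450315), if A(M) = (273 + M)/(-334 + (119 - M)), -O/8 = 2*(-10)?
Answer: -1252875/84433846 ≈ -0.014839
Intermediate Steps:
O = 160 (O = -16*(-10) = -8*(-20) = 160)
A(M) = (273 + M)/(-215 - M)
(N(-679, -25) - 307344)/(A(O) + 450315) = ((-453*(-679) + 277*(-25)) - 307344)/((-273 - 1*160)/(215 + 160) + 450315) = ((307587 - 6925) - 307344)/((-273 - 160)/375 + 450315) = (300662 - 307344)/((1/375)*(-433) + 450315) = -6682/(-433/375 + 450315) = -6682/168867692/375 = -6682*375/168867692 = -1252875/84433846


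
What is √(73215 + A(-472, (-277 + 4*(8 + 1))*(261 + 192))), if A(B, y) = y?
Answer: I*√35958 ≈ 189.63*I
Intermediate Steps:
√(73215 + A(-472, (-277 + 4*(8 + 1))*(261 + 192))) = √(73215 + (-277 + 4*(8 + 1))*(261 + 192)) = √(73215 + (-277 + 4*9)*453) = √(73215 + (-277 + 36)*453) = √(73215 - 241*453) = √(73215 - 109173) = √(-35958) = I*√35958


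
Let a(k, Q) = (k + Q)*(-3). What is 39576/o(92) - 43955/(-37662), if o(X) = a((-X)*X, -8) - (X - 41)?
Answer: 868476629/318432210 ≈ 2.7274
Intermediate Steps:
a(k, Q) = -3*Q - 3*k (a(k, Q) = (Q + k)*(-3) = -3*Q - 3*k)
o(X) = 65 - X + 3*X² (o(X) = (-3*(-8) - 3*(-X)*X) - (X - 41) = (24 - (-3)*X²) - (-41 + X) = (24 + 3*X²) + (41 - X) = 65 - X + 3*X²)
39576/o(92) - 43955/(-37662) = 39576/(65 - 1*92 + 3*92²) - 43955/(-37662) = 39576/(65 - 92 + 3*8464) - 43955*(-1/37662) = 39576/(65 - 92 + 25392) + 43955/37662 = 39576/25365 + 43955/37662 = 39576*(1/25365) + 43955/37662 = 13192/8455 + 43955/37662 = 868476629/318432210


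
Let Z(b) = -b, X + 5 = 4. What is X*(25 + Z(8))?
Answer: -17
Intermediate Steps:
X = -1 (X = -5 + 4 = -1)
X*(25 + Z(8)) = -(25 - 1*8) = -(25 - 8) = -1*17 = -17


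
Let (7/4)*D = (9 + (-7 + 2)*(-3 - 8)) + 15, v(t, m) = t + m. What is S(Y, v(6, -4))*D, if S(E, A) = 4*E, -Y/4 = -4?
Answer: 20224/7 ≈ 2889.1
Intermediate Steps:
Y = 16 (Y = -4*(-4) = 16)
v(t, m) = m + t
D = 316/7 (D = 4*((9 + (-7 + 2)*(-3 - 8)) + 15)/7 = 4*((9 - 5*(-11)) + 15)/7 = 4*((9 + 55) + 15)/7 = 4*(64 + 15)/7 = (4/7)*79 = 316/7 ≈ 45.143)
S(Y, v(6, -4))*D = (4*16)*(316/7) = 64*(316/7) = 20224/7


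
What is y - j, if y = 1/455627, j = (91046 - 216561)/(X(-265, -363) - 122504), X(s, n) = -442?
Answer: -57187899959/56017517142 ≈ -1.0209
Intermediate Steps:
j = 125515/122946 (j = (91046 - 216561)/(-442 - 122504) = -125515/(-122946) = -125515*(-1/122946) = 125515/122946 ≈ 1.0209)
y = 1/455627 ≈ 2.1948e-6
y - j = 1/455627 - 1*125515/122946 = 1/455627 - 125515/122946 = -57187899959/56017517142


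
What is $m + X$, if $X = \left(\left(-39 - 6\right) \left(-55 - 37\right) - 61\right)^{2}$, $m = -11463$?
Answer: $16626778$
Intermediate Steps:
$X = 16638241$ ($X = \left(\left(-45\right) \left(-92\right) - 61\right)^{2} = \left(4140 - 61\right)^{2} = 4079^{2} = 16638241$)
$m + X = -11463 + 16638241 = 16626778$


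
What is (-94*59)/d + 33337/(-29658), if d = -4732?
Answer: 841573/17542707 ≈ 0.047973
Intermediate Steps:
(-94*59)/d + 33337/(-29658) = -94*59/(-4732) + 33337/(-29658) = -5546*(-1/4732) + 33337*(-1/29658) = 2773/2366 - 33337/29658 = 841573/17542707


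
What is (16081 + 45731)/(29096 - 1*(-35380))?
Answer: 1717/1791 ≈ 0.95868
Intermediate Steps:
(16081 + 45731)/(29096 - 1*(-35380)) = 61812/(29096 + 35380) = 61812/64476 = 61812*(1/64476) = 1717/1791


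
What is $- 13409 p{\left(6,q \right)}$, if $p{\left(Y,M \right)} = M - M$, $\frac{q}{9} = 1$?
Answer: $0$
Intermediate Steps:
$q = 9$ ($q = 9 \cdot 1 = 9$)
$p{\left(Y,M \right)} = 0$
$- 13409 p{\left(6,q \right)} = \left(-13409\right) 0 = 0$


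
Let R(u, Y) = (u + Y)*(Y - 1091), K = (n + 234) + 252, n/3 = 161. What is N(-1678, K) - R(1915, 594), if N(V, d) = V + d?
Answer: 1246264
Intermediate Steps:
n = 483 (n = 3*161 = 483)
K = 969 (K = (483 + 234) + 252 = 717 + 252 = 969)
R(u, Y) = (-1091 + Y)*(Y + u) (R(u, Y) = (Y + u)*(-1091 + Y) = (-1091 + Y)*(Y + u))
N(-1678, K) - R(1915, 594) = (-1678 + 969) - (594**2 - 1091*594 - 1091*1915 + 594*1915) = -709 - (352836 - 648054 - 2089265 + 1137510) = -709 - 1*(-1246973) = -709 + 1246973 = 1246264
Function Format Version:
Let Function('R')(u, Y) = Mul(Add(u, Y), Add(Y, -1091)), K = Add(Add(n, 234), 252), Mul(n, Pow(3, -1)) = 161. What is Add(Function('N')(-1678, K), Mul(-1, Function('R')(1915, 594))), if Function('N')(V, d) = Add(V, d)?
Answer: 1246264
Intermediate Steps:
n = 483 (n = Mul(3, 161) = 483)
K = 969 (K = Add(Add(483, 234), 252) = Add(717, 252) = 969)
Function('R')(u, Y) = Mul(Add(-1091, Y), Add(Y, u)) (Function('R')(u, Y) = Mul(Add(Y, u), Add(-1091, Y)) = Mul(Add(-1091, Y), Add(Y, u)))
Add(Function('N')(-1678, K), Mul(-1, Function('R')(1915, 594))) = Add(Add(-1678, 969), Mul(-1, Add(Pow(594, 2), Mul(-1091, 594), Mul(-1091, 1915), Mul(594, 1915)))) = Add(-709, Mul(-1, Add(352836, -648054, -2089265, 1137510))) = Add(-709, Mul(-1, -1246973)) = Add(-709, 1246973) = 1246264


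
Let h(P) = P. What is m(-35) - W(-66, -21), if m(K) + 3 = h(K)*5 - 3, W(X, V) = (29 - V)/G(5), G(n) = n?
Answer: -191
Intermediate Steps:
W(X, V) = 29/5 - V/5 (W(X, V) = (29 - V)/5 = (29 - V)*(⅕) = 29/5 - V/5)
m(K) = -6 + 5*K (m(K) = -3 + (K*5 - 3) = -3 + (5*K - 3) = -3 + (-3 + 5*K) = -6 + 5*K)
m(-35) - W(-66, -21) = (-6 + 5*(-35)) - (29/5 - ⅕*(-21)) = (-6 - 175) - (29/5 + 21/5) = -181 - 1*10 = -181 - 10 = -191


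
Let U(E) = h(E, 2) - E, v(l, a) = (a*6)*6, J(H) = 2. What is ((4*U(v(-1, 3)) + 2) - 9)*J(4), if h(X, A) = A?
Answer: -862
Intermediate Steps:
v(l, a) = 36*a (v(l, a) = (6*a)*6 = 36*a)
U(E) = 2 - E
((4*U(v(-1, 3)) + 2) - 9)*J(4) = ((4*(2 - 36*3) + 2) - 9)*2 = ((4*(2 - 1*108) + 2) - 9)*2 = ((4*(2 - 108) + 2) - 9)*2 = ((4*(-106) + 2) - 9)*2 = ((-424 + 2) - 9)*2 = (-422 - 9)*2 = -431*2 = -862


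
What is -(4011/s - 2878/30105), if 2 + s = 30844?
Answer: -4569697/132642630 ≈ -0.034451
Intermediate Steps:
s = 30842 (s = -2 + 30844 = 30842)
-(4011/s - 2878/30105) = -(4011/30842 - 2878/30105) = -(4011*(1/30842) - 2878*1/30105) = -(573/4406 - 2878/30105) = -1*4569697/132642630 = -4569697/132642630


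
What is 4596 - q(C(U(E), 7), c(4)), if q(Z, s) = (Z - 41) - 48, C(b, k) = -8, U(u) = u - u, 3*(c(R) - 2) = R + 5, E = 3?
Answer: 4693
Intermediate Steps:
c(R) = 11/3 + R/3 (c(R) = 2 + (R + 5)/3 = 2 + (5 + R)/3 = 2 + (5/3 + R/3) = 11/3 + R/3)
U(u) = 0
q(Z, s) = -89 + Z (q(Z, s) = (-41 + Z) - 48 = -89 + Z)
4596 - q(C(U(E), 7), c(4)) = 4596 - (-89 - 8) = 4596 - 1*(-97) = 4596 + 97 = 4693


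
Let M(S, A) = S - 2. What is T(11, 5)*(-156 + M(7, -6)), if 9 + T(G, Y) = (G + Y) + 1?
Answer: -1208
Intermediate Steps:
T(G, Y) = -8 + G + Y (T(G, Y) = -9 + ((G + Y) + 1) = -9 + (1 + G + Y) = -8 + G + Y)
M(S, A) = -2 + S
T(11, 5)*(-156 + M(7, -6)) = (-8 + 11 + 5)*(-156 + (-2 + 7)) = 8*(-156 + 5) = 8*(-151) = -1208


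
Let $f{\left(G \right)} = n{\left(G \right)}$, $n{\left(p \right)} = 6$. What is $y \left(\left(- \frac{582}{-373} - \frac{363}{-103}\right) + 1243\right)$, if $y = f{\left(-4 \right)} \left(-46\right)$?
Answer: $- \frac{13234244712}{38419} \approx -3.4447 \cdot 10^{5}$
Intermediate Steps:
$f{\left(G \right)} = 6$
$y = -276$ ($y = 6 \left(-46\right) = -276$)
$y \left(\left(- \frac{582}{-373} - \frac{363}{-103}\right) + 1243\right) = - 276 \left(\left(- \frac{582}{-373} - \frac{363}{-103}\right) + 1243\right) = - 276 \left(\left(\left(-582\right) \left(- \frac{1}{373}\right) - - \frac{363}{103}\right) + 1243\right) = - 276 \left(\left(\frac{582}{373} + \frac{363}{103}\right) + 1243\right) = - 276 \left(\frac{195345}{38419} + 1243\right) = \left(-276\right) \frac{47950162}{38419} = - \frac{13234244712}{38419}$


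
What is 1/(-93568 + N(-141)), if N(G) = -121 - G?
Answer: -1/93548 ≈ -1.0690e-5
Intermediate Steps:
1/(-93568 + N(-141)) = 1/(-93568 + (-121 - 1*(-141))) = 1/(-93568 + (-121 + 141)) = 1/(-93568 + 20) = 1/(-93548) = -1/93548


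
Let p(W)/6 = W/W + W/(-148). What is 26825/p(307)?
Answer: -1985050/477 ≈ -4161.5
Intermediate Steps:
p(W) = 6 - 3*W/74 (p(W) = 6*(W/W + W/(-148)) = 6*(1 + W*(-1/148)) = 6*(1 - W/148) = 6 - 3*W/74)
26825/p(307) = 26825/(6 - 3/74*307) = 26825/(6 - 921/74) = 26825/(-477/74) = 26825*(-74/477) = -1985050/477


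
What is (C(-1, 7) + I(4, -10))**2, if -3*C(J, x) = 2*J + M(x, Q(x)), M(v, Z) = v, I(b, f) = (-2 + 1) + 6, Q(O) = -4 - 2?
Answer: 100/9 ≈ 11.111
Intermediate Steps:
Q(O) = -6
I(b, f) = 5 (I(b, f) = -1 + 6 = 5)
C(J, x) = -2*J/3 - x/3 (C(J, x) = -(2*J + x)/3 = -(x + 2*J)/3 = -2*J/3 - x/3)
(C(-1, 7) + I(4, -10))**2 = ((-2/3*(-1) - 1/3*7) + 5)**2 = ((2/3 - 7/3) + 5)**2 = (-5/3 + 5)**2 = (10/3)**2 = 100/9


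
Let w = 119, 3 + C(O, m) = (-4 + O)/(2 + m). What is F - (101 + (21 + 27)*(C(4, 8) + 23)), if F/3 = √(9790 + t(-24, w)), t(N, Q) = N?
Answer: -1061 + 3*√9766 ≈ -764.53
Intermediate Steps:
C(O, m) = -3 + (-4 + O)/(2 + m)
F = 3*√9766 (F = 3*√(9790 - 24) = 3*√9766 ≈ 296.47)
F - (101 + (21 + 27)*(C(4, 8) + 23)) = 3*√9766 - (101 + (21 + 27)*((-10 + 4 - 3*8)/(2 + 8) + 23)) = 3*√9766 - (101 + 48*((-10 + 4 - 24)/10 + 23)) = 3*√9766 - (101 + 48*((⅒)*(-30) + 23)) = 3*√9766 - (101 + 48*(-3 + 23)) = 3*√9766 - (101 + 48*20) = 3*√9766 - (101 + 960) = 3*√9766 - 1*1061 = 3*√9766 - 1061 = -1061 + 3*√9766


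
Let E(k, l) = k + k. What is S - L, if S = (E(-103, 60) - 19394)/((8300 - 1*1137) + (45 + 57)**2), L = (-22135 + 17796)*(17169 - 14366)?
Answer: 213653646439/17567 ≈ 1.2162e+7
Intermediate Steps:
E(k, l) = 2*k
L = -12162217 (L = -4339*2803 = -12162217)
S = -19600/17567 (S = (2*(-103) - 19394)/((8300 - 1*1137) + (45 + 57)**2) = (-206 - 19394)/((8300 - 1137) + 102**2) = -19600/(7163 + 10404) = -19600/17567 ≈ -1.1157)
S - L = -19600/17567 - 1*(-12162217) = -19600/17567 + 12162217 = 213653646439/17567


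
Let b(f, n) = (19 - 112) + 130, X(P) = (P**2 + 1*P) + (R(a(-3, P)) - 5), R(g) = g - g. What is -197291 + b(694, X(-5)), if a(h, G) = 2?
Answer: -197254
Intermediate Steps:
R(g) = 0
X(P) = -5 + P + P**2 (X(P) = (P**2 + 1*P) + (0 - 5) = (P**2 + P) - 5 = (P + P**2) - 5 = -5 + P + P**2)
b(f, n) = 37 (b(f, n) = -93 + 130 = 37)
-197291 + b(694, X(-5)) = -197291 + 37 = -197254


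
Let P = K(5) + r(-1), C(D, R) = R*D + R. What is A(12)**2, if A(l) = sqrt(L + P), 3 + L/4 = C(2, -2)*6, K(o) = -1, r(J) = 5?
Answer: -152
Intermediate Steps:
C(D, R) = R + D*R (C(D, R) = D*R + R = R + D*R)
P = 4 (P = -1 + 5 = 4)
L = -156 (L = -12 + 4*(-2*(1 + 2)*6) = -12 + 4*(-2*3*6) = -12 + 4*(-6*6) = -12 + 4*(-36) = -12 - 144 = -156)
A(l) = 2*I*sqrt(38) (A(l) = sqrt(-156 + 4) = sqrt(-152) = 2*I*sqrt(38))
A(12)**2 = (2*I*sqrt(38))**2 = -152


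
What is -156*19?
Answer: -2964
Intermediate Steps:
-156*19 = -2964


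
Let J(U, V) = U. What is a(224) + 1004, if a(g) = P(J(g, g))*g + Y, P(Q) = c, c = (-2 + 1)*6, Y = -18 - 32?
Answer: -390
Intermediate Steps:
Y = -50
c = -6 (c = -1*6 = -6)
P(Q) = -6
a(g) = -50 - 6*g (a(g) = -6*g - 50 = -50 - 6*g)
a(224) + 1004 = (-50 - 6*224) + 1004 = (-50 - 1344) + 1004 = -1394 + 1004 = -390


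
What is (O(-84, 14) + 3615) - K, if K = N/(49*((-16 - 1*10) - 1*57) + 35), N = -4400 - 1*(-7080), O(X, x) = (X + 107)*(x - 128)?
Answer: 500807/504 ≈ 993.67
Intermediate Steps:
O(X, x) = (-128 + x)*(107 + X) (O(X, x) = (107 + X)*(-128 + x) = (-128 + x)*(107 + X))
N = 2680 (N = -4400 + 7080 = 2680)
K = -335/504 (K = 2680/(49*((-16 - 1*10) - 1*57) + 35) = 2680/(49*((-16 - 10) - 57) + 35) = 2680/(49*(-26 - 57) + 35) = 2680/(49*(-83) + 35) = 2680/(-4067 + 35) = 2680/(-4032) = 2680*(-1/4032) = -335/504 ≈ -0.66468)
(O(-84, 14) + 3615) - K = ((-13696 - 128*(-84) + 107*14 - 84*14) + 3615) - 1*(-335/504) = ((-13696 + 10752 + 1498 - 1176) + 3615) + 335/504 = (-2622 + 3615) + 335/504 = 993 + 335/504 = 500807/504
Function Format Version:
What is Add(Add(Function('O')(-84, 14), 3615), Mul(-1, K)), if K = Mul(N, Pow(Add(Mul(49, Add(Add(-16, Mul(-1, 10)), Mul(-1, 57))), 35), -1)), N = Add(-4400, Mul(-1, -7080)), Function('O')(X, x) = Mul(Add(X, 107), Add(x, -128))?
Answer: Rational(500807, 504) ≈ 993.67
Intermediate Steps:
Function('O')(X, x) = Mul(Add(-128, x), Add(107, X)) (Function('O')(X, x) = Mul(Add(107, X), Add(-128, x)) = Mul(Add(-128, x), Add(107, X)))
N = 2680 (N = Add(-4400, 7080) = 2680)
K = Rational(-335, 504) (K = Mul(2680, Pow(Add(Mul(49, Add(Add(-16, Mul(-1, 10)), Mul(-1, 57))), 35), -1)) = Mul(2680, Pow(Add(Mul(49, Add(Add(-16, -10), -57)), 35), -1)) = Mul(2680, Pow(Add(Mul(49, Add(-26, -57)), 35), -1)) = Mul(2680, Pow(Add(Mul(49, -83), 35), -1)) = Mul(2680, Pow(Add(-4067, 35), -1)) = Mul(2680, Pow(-4032, -1)) = Mul(2680, Rational(-1, 4032)) = Rational(-335, 504) ≈ -0.66468)
Add(Add(Function('O')(-84, 14), 3615), Mul(-1, K)) = Add(Add(Add(-13696, Mul(-128, -84), Mul(107, 14), Mul(-84, 14)), 3615), Mul(-1, Rational(-335, 504))) = Add(Add(Add(-13696, 10752, 1498, -1176), 3615), Rational(335, 504)) = Add(Add(-2622, 3615), Rational(335, 504)) = Add(993, Rational(335, 504)) = Rational(500807, 504)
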